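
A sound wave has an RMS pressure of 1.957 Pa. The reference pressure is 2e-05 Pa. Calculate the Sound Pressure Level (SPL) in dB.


Given values:
  p = 1.957 Pa
  p_ref = 2e-05 Pa
Formula: SPL = 20 * log10(p / p_ref)
Compute ratio: p / p_ref = 1.957 / 2e-05 = 97850
Compute log10: log10(97850) = 4.990561
Multiply: SPL = 20 * 4.990561 = 99.81

99.81 dB


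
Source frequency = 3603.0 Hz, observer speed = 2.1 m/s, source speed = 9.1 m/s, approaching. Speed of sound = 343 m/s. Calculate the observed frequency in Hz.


Given values:
  f_s = 3603.0 Hz, v_o = 2.1 m/s, v_s = 9.1 m/s
  Direction: approaching
Formula: f_o = f_s * (c + v_o) / (c - v_s)
Numerator: c + v_o = 343 + 2.1 = 345.1
Denominator: c - v_s = 343 - 9.1 = 333.9
f_o = 3603.0 * 345.1 / 333.9 = 3723.86

3723.86 Hz


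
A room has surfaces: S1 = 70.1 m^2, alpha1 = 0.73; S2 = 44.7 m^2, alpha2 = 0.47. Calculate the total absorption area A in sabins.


Given surfaces:
  Surface 1: 70.1 * 0.73 = 51.173
  Surface 2: 44.7 * 0.47 = 21.009
Formula: A = sum(Si * alpha_i)
A = 51.173 + 21.009
A = 72.18

72.18 sabins


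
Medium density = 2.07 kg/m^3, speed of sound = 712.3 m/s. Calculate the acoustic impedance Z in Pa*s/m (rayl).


Given values:
  rho = 2.07 kg/m^3
  c = 712.3 m/s
Formula: Z = rho * c
Z = 2.07 * 712.3
Z = 1474.46

1474.46 rayl


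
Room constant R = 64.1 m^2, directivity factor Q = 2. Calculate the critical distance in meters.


Given values:
  R = 64.1 m^2, Q = 2
Formula: d_c = 0.141 * sqrt(Q * R)
Compute Q * R = 2 * 64.1 = 128.2
Compute sqrt(128.2) = 11.3225
d_c = 0.141 * 11.3225 = 1.596

1.596 m


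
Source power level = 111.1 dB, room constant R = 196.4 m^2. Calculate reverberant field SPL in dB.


Given values:
  Lw = 111.1 dB, R = 196.4 m^2
Formula: SPL = Lw + 10 * log10(4 / R)
Compute 4 / R = 4 / 196.4 = 0.020367
Compute 10 * log10(0.020367) = -16.9107
SPL = 111.1 + (-16.9107) = 94.19

94.19 dB


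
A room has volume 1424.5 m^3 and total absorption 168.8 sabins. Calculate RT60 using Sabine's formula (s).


Given values:
  V = 1424.5 m^3
  A = 168.8 sabins
Formula: RT60 = 0.161 * V / A
Numerator: 0.161 * 1424.5 = 229.3445
RT60 = 229.3445 / 168.8 = 1.359

1.359 s


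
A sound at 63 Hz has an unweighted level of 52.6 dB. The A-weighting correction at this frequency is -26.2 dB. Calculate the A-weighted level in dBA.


Given values:
  SPL = 52.6 dB
  A-weighting at 63 Hz = -26.2 dB
Formula: L_A = SPL + A_weight
L_A = 52.6 + (-26.2)
L_A = 26.4

26.4 dBA


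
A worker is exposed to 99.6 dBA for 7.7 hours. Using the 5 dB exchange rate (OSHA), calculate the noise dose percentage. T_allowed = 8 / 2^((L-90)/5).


Given values:
  L = 99.6 dBA, T = 7.7 hours
Formula: T_allowed = 8 / 2^((L - 90) / 5)
Compute exponent: (99.6 - 90) / 5 = 1.92
Compute 2^(1.92) = 3.784231
T_allowed = 8 / 3.784231 = 2.114036 hours
Dose = (T / T_allowed) * 100
Dose = (7.7 / 2.114036) * 100 = 364.23

364.23 %


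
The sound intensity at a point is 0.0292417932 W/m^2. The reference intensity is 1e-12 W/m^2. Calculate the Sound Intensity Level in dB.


Given values:
  I = 0.0292417932 W/m^2
  I_ref = 1e-12 W/m^2
Formula: SIL = 10 * log10(I / I_ref)
Compute ratio: I / I_ref = 29241793200
Compute log10: log10(29241793200) = 10.466004
Multiply: SIL = 10 * 10.466004 = 104.66

104.66 dB


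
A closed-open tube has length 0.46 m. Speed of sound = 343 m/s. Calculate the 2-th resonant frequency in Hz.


Given values:
  Tube type: closed-open, L = 0.46 m, c = 343 m/s, n = 2
Formula: f_n = (2n - 1) * c / (4 * L)
Compute 2n - 1 = 2*2 - 1 = 3
Compute 4 * L = 4 * 0.46 = 1.84
f = 3 * 343 / 1.84
f = 559.24

559.24 Hz


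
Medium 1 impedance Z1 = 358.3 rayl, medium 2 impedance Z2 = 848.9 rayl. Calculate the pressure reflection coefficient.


Given values:
  Z1 = 358.3 rayl, Z2 = 848.9 rayl
Formula: R = (Z2 - Z1) / (Z2 + Z1)
Numerator: Z2 - Z1 = 848.9 - 358.3 = 490.6
Denominator: Z2 + Z1 = 848.9 + 358.3 = 1207.2
R = 490.6 / 1207.2 = 0.4064

0.4064


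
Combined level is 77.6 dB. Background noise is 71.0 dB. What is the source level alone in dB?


Given values:
  L_total = 77.6 dB, L_bg = 71.0 dB
Formula: L_source = 10 * log10(10^(L_total/10) - 10^(L_bg/10))
Convert to linear:
  10^(77.6/10) = 57543993.7337
  10^(71.0/10) = 12589254.1179
Difference: 57543993.7337 - 12589254.1179 = 44954739.6158
L_source = 10 * log10(44954739.6158) = 76.53

76.53 dB


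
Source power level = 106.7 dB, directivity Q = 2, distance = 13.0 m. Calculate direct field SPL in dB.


Given values:
  Lw = 106.7 dB, Q = 2, r = 13.0 m
Formula: SPL = Lw + 10 * log10(Q / (4 * pi * r^2))
Compute 4 * pi * r^2 = 4 * pi * 13.0^2 = 2123.7166
Compute Q / denom = 2 / 2123.7166 = 0.00094175
Compute 10 * log10(0.00094175) = -30.2606
SPL = 106.7 + (-30.2606) = 76.44

76.44 dB


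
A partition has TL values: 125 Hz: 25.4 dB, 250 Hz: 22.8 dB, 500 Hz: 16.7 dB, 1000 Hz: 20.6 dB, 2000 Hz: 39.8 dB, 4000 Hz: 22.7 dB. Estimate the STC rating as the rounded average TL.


Given TL values at each frequency:
  125 Hz: 25.4 dB
  250 Hz: 22.8 dB
  500 Hz: 16.7 dB
  1000 Hz: 20.6 dB
  2000 Hz: 39.8 dB
  4000 Hz: 22.7 dB
Formula: STC ~ round(average of TL values)
Sum = 25.4 + 22.8 + 16.7 + 20.6 + 39.8 + 22.7 = 148.0
Average = 148.0 / 6 = 24.67
Rounded: 25

25


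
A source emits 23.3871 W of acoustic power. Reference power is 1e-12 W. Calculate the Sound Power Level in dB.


Given values:
  W = 23.3871 W
  W_ref = 1e-12 W
Formula: SWL = 10 * log10(W / W_ref)
Compute ratio: W / W_ref = 23387100000000
Compute log10: log10(23387100000000) = 13.368976
Multiply: SWL = 10 * 13.368976 = 133.69

133.69 dB


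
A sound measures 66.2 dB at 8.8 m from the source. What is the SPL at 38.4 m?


Given values:
  SPL1 = 66.2 dB, r1 = 8.8 m, r2 = 38.4 m
Formula: SPL2 = SPL1 - 20 * log10(r2 / r1)
Compute ratio: r2 / r1 = 38.4 / 8.8 = 4.3636
Compute log10: log10(4.3636) = 0.639845
Compute drop: 20 * 0.639845 = 12.7969
SPL2 = 66.2 - 12.7969 = 53.4

53.4 dB


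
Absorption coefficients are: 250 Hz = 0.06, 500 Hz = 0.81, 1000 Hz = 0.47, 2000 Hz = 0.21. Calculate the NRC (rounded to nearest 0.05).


Given values:
  a_250 = 0.06, a_500 = 0.81
  a_1000 = 0.47, a_2000 = 0.21
Formula: NRC = (a250 + a500 + a1000 + a2000) / 4
Sum = 0.06 + 0.81 + 0.47 + 0.21 = 1.55
NRC = 1.55 / 4 = 0.3875
Rounded to nearest 0.05: 0.4

0.4


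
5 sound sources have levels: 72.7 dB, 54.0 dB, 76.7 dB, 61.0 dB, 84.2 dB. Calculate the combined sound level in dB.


Formula: L_total = 10 * log10( sum(10^(Li/10)) )
  Source 1: 10^(72.7/10) = 18620871.3666
  Source 2: 10^(54.0/10) = 251188.6432
  Source 3: 10^(76.7/10) = 46773514.1287
  Source 4: 10^(61.0/10) = 1258925.4118
  Source 5: 10^(84.2/10) = 263026799.1895
Sum of linear values = 329931298.7398
L_total = 10 * log10(329931298.7398) = 85.18

85.18 dB


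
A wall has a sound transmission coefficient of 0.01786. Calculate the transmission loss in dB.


Given values:
  tau = 0.01786
Formula: TL = 10 * log10(1 / tau)
Compute 1 / tau = 1 / 0.01786 = 55.991
Compute log10(55.991) = 1.748118
TL = 10 * 1.748118 = 17.48

17.48 dB


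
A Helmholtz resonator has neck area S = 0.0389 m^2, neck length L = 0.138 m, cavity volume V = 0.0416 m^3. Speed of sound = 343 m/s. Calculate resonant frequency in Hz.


Given values:
  S = 0.0389 m^2, L = 0.138 m, V = 0.0416 m^3, c = 343 m/s
Formula: f = (c / (2*pi)) * sqrt(S / (V * L))
Compute V * L = 0.0416 * 0.138 = 0.0057408
Compute S / (V * L) = 0.0389 / 0.0057408 = 6.7761
Compute sqrt(6.7761) = 2.603094
Compute c / (2*pi) = 343 / 6.283185 = 54.590148
f = 54.590148 * 2.603094 = 142.1

142.1 Hz


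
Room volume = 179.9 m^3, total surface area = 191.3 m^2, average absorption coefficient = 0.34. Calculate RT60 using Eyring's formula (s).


Given values:
  V = 179.9 m^3, S = 191.3 m^2, alpha = 0.34
Formula: RT60 = 0.161 * V / (-S * ln(1 - alpha))
Compute ln(1 - 0.34) = ln(0.66) = -0.415515
Denominator: -191.3 * -0.415515 = 79.488
Numerator: 0.161 * 179.9 = 28.9639
RT60 = 28.9639 / 79.488 = 0.364

0.364 s


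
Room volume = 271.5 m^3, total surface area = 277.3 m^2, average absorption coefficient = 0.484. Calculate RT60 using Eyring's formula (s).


Given values:
  V = 271.5 m^3, S = 277.3 m^2, alpha = 0.484
Formula: RT60 = 0.161 * V / (-S * ln(1 - alpha))
Compute ln(1 - 0.484) = ln(0.516) = -0.661649
Denominator: -277.3 * -0.661649 = 183.4753
Numerator: 0.161 * 271.5 = 43.7115
RT60 = 43.7115 / 183.4753 = 0.238

0.238 s


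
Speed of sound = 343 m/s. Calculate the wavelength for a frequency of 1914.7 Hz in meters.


Given values:
  c = 343 m/s, f = 1914.7 Hz
Formula: lambda = c / f
lambda = 343 / 1914.7
lambda = 0.1791

0.1791 m


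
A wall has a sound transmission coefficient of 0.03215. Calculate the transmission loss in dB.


Given values:
  tau = 0.03215
Formula: TL = 10 * log10(1 / tau)
Compute 1 / tau = 1 / 0.03215 = 31.1042
Compute log10(31.1042) = 1.492819
TL = 10 * 1.492819 = 14.93

14.93 dB


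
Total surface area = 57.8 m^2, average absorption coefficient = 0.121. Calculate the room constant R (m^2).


Given values:
  S = 57.8 m^2, alpha = 0.121
Formula: R = S * alpha / (1 - alpha)
Numerator: 57.8 * 0.121 = 6.9938
Denominator: 1 - 0.121 = 0.879
R = 6.9938 / 0.879 = 7.96

7.96 m^2


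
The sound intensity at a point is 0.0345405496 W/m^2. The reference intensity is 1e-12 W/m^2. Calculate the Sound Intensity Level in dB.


Given values:
  I = 0.0345405496 W/m^2
  I_ref = 1e-12 W/m^2
Formula: SIL = 10 * log10(I / I_ref)
Compute ratio: I / I_ref = 34540549600
Compute log10: log10(34540549600) = 10.538329
Multiply: SIL = 10 * 10.538329 = 105.38

105.38 dB


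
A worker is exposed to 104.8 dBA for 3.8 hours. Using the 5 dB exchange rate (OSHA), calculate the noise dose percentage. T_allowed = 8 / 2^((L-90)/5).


Given values:
  L = 104.8 dBA, T = 3.8 hours
Formula: T_allowed = 8 / 2^((L - 90) / 5)
Compute exponent: (104.8 - 90) / 5 = 2.96
Compute 2^(2.96) = 7.78124
T_allowed = 8 / 7.78124 = 1.028114 hours
Dose = (T / T_allowed) * 100
Dose = (3.8 / 1.028114) * 100 = 369.61

369.61 %


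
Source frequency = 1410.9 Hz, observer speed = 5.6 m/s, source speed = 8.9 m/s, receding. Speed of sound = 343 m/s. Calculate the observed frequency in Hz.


Given values:
  f_s = 1410.9 Hz, v_o = 5.6 m/s, v_s = 8.9 m/s
  Direction: receding
Formula: f_o = f_s * (c - v_o) / (c + v_s)
Numerator: c - v_o = 343 - 5.6 = 337.4
Denominator: c + v_s = 343 + 8.9 = 351.9
f_o = 1410.9 * 337.4 / 351.9 = 1352.76

1352.76 Hz


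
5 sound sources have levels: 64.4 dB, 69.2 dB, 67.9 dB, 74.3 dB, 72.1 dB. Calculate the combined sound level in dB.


Formula: L_total = 10 * log10( sum(10^(Li/10)) )
  Source 1: 10^(64.4/10) = 2754228.7033
  Source 2: 10^(69.2/10) = 8317637.711
  Source 3: 10^(67.9/10) = 6165950.0186
  Source 4: 10^(74.3/10) = 26915348.0393
  Source 5: 10^(72.1/10) = 16218100.9736
Sum of linear values = 60371265.4458
L_total = 10 * log10(60371265.4458) = 77.81

77.81 dB


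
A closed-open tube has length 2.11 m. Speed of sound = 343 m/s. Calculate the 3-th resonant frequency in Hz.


Given values:
  Tube type: closed-open, L = 2.11 m, c = 343 m/s, n = 3
Formula: f_n = (2n - 1) * c / (4 * L)
Compute 2n - 1 = 2*3 - 1 = 5
Compute 4 * L = 4 * 2.11 = 8.44
f = 5 * 343 / 8.44
f = 203.2

203.2 Hz


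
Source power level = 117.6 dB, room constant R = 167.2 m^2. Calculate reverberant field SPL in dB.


Given values:
  Lw = 117.6 dB, R = 167.2 m^2
Formula: SPL = Lw + 10 * log10(4 / R)
Compute 4 / R = 4 / 167.2 = 0.023923
Compute 10 * log10(0.023923) = -16.2118
SPL = 117.6 + (-16.2118) = 101.39

101.39 dB


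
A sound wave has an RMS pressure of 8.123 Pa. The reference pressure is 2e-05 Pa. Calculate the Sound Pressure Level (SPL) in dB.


Given values:
  p = 8.123 Pa
  p_ref = 2e-05 Pa
Formula: SPL = 20 * log10(p / p_ref)
Compute ratio: p / p_ref = 8.123 / 2e-05 = 406150
Compute log10: log10(406150) = 5.608686
Multiply: SPL = 20 * 5.608686 = 112.17

112.17 dB


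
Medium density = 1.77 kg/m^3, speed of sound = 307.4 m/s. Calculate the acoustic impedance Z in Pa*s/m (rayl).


Given values:
  rho = 1.77 kg/m^3
  c = 307.4 m/s
Formula: Z = rho * c
Z = 1.77 * 307.4
Z = 544.1

544.1 rayl


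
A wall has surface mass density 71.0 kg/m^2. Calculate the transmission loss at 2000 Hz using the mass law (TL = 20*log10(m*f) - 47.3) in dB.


Given values:
  m = 71.0 kg/m^2, f = 2000 Hz
Formula: TL = 20 * log10(m * f) - 47.3
Compute m * f = 71.0 * 2000 = 142000.0
Compute log10(142000.0) = 5.152288
Compute 20 * 5.152288 = 103.0458
TL = 103.0458 - 47.3 = 55.75

55.75 dB


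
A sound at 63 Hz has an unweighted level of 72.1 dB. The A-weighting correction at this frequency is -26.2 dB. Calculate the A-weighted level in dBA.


Given values:
  SPL = 72.1 dB
  A-weighting at 63 Hz = -26.2 dB
Formula: L_A = SPL + A_weight
L_A = 72.1 + (-26.2)
L_A = 45.9

45.9 dBA


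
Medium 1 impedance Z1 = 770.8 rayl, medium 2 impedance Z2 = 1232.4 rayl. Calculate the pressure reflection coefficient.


Given values:
  Z1 = 770.8 rayl, Z2 = 1232.4 rayl
Formula: R = (Z2 - Z1) / (Z2 + Z1)
Numerator: Z2 - Z1 = 1232.4 - 770.8 = 461.6
Denominator: Z2 + Z1 = 1232.4 + 770.8 = 2003.2
R = 461.6 / 2003.2 = 0.2304

0.2304


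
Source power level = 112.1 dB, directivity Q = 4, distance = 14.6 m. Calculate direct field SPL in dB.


Given values:
  Lw = 112.1 dB, Q = 4, r = 14.6 m
Formula: SPL = Lw + 10 * log10(Q / (4 * pi * r^2))
Compute 4 * pi * r^2 = 4 * pi * 14.6^2 = 2678.6476
Compute Q / denom = 4 / 2678.6476 = 0.00149329
Compute 10 * log10(0.00149329) = -28.2586
SPL = 112.1 + (-28.2586) = 83.84

83.84 dB


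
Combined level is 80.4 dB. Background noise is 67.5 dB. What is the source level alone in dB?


Given values:
  L_total = 80.4 dB, L_bg = 67.5 dB
Formula: L_source = 10 * log10(10^(L_total/10) - 10^(L_bg/10))
Convert to linear:
  10^(80.4/10) = 109647819.6143
  10^(67.5/10) = 5623413.2519
Difference: 109647819.6143 - 5623413.2519 = 104024406.3624
L_source = 10 * log10(104024406.3624) = 80.17

80.17 dB


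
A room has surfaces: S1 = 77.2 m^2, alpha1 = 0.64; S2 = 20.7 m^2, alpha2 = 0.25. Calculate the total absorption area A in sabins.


Given surfaces:
  Surface 1: 77.2 * 0.64 = 49.408
  Surface 2: 20.7 * 0.25 = 5.175
Formula: A = sum(Si * alpha_i)
A = 49.408 + 5.175
A = 54.58

54.58 sabins


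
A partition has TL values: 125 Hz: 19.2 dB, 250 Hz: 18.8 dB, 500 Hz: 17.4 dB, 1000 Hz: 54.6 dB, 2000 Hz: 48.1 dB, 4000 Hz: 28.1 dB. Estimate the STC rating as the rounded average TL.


Given TL values at each frequency:
  125 Hz: 19.2 dB
  250 Hz: 18.8 dB
  500 Hz: 17.4 dB
  1000 Hz: 54.6 dB
  2000 Hz: 48.1 dB
  4000 Hz: 28.1 dB
Formula: STC ~ round(average of TL values)
Sum = 19.2 + 18.8 + 17.4 + 54.6 + 48.1 + 28.1 = 186.2
Average = 186.2 / 6 = 31.03
Rounded: 31

31


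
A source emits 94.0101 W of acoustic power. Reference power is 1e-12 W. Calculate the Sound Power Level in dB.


Given values:
  W = 94.0101 W
  W_ref = 1e-12 W
Formula: SWL = 10 * log10(W / W_ref)
Compute ratio: W / W_ref = 94010100000000
Compute log10: log10(94010100000000) = 13.973175
Multiply: SWL = 10 * 13.973175 = 139.73

139.73 dB


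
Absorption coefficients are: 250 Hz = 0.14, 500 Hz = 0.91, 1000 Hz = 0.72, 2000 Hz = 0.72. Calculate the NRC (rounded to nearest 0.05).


Given values:
  a_250 = 0.14, a_500 = 0.91
  a_1000 = 0.72, a_2000 = 0.72
Formula: NRC = (a250 + a500 + a1000 + a2000) / 4
Sum = 0.14 + 0.91 + 0.72 + 0.72 = 2.49
NRC = 2.49 / 4 = 0.6225
Rounded to nearest 0.05: 0.6

0.6


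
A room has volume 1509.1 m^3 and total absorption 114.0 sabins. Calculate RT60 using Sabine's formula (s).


Given values:
  V = 1509.1 m^3
  A = 114.0 sabins
Formula: RT60 = 0.161 * V / A
Numerator: 0.161 * 1509.1 = 242.9651
RT60 = 242.9651 / 114.0 = 2.131

2.131 s


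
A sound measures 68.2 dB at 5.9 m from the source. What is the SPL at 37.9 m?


Given values:
  SPL1 = 68.2 dB, r1 = 5.9 m, r2 = 37.9 m
Formula: SPL2 = SPL1 - 20 * log10(r2 / r1)
Compute ratio: r2 / r1 = 37.9 / 5.9 = 6.4237
Compute log10: log10(6.4237) = 0.807785
Compute drop: 20 * 0.807785 = 16.1557
SPL2 = 68.2 - 16.1557 = 52.04

52.04 dB


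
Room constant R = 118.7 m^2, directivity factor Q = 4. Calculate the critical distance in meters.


Given values:
  R = 118.7 m^2, Q = 4
Formula: d_c = 0.141 * sqrt(Q * R)
Compute Q * R = 4 * 118.7 = 474.8
Compute sqrt(474.8) = 21.7899
d_c = 0.141 * 21.7899 = 3.072

3.072 m


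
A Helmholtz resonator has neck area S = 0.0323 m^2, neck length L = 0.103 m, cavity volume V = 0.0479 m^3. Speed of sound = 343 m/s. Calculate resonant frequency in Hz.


Given values:
  S = 0.0323 m^2, L = 0.103 m, V = 0.0479 m^3, c = 343 m/s
Formula: f = (c / (2*pi)) * sqrt(S / (V * L))
Compute V * L = 0.0479 * 0.103 = 0.0049337
Compute S / (V * L) = 0.0323 / 0.0049337 = 6.5468
Compute sqrt(6.5468) = 2.558672
Compute c / (2*pi) = 343 / 6.283185 = 54.590148
f = 54.590148 * 2.558672 = 139.68

139.68 Hz


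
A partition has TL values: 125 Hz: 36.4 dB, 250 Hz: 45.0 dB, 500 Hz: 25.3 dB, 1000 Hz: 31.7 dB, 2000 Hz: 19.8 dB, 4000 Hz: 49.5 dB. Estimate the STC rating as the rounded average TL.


Given TL values at each frequency:
  125 Hz: 36.4 dB
  250 Hz: 45.0 dB
  500 Hz: 25.3 dB
  1000 Hz: 31.7 dB
  2000 Hz: 19.8 dB
  4000 Hz: 49.5 dB
Formula: STC ~ round(average of TL values)
Sum = 36.4 + 45.0 + 25.3 + 31.7 + 19.8 + 49.5 = 207.7
Average = 207.7 / 6 = 34.62
Rounded: 35

35


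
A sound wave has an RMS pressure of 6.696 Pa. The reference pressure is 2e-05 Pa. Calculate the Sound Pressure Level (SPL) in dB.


Given values:
  p = 6.696 Pa
  p_ref = 2e-05 Pa
Formula: SPL = 20 * log10(p / p_ref)
Compute ratio: p / p_ref = 6.696 / 2e-05 = 334800
Compute log10: log10(334800) = 5.524785
Multiply: SPL = 20 * 5.524785 = 110.5

110.5 dB


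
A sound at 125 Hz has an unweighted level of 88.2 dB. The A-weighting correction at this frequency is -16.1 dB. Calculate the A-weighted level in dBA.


Given values:
  SPL = 88.2 dB
  A-weighting at 125 Hz = -16.1 dB
Formula: L_A = SPL + A_weight
L_A = 88.2 + (-16.1)
L_A = 72.1

72.1 dBA


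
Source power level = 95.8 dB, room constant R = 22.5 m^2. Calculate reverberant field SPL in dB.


Given values:
  Lw = 95.8 dB, R = 22.5 m^2
Formula: SPL = Lw + 10 * log10(4 / R)
Compute 4 / R = 4 / 22.5 = 0.177778
Compute 10 * log10(0.177778) = -7.5012
SPL = 95.8 + (-7.5012) = 88.3

88.3 dB


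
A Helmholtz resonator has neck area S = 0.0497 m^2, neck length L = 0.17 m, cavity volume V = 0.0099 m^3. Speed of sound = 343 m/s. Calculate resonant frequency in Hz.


Given values:
  S = 0.0497 m^2, L = 0.17 m, V = 0.0099 m^3, c = 343 m/s
Formula: f = (c / (2*pi)) * sqrt(S / (V * L))
Compute V * L = 0.0099 * 0.17 = 0.001683
Compute S / (V * L) = 0.0497 / 0.001683 = 29.5306
Compute sqrt(29.5306) = 5.434206
Compute c / (2*pi) = 343 / 6.283185 = 54.590148
f = 54.590148 * 5.434206 = 296.65

296.65 Hz


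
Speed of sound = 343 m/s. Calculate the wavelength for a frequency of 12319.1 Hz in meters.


Given values:
  c = 343 m/s, f = 12319.1 Hz
Formula: lambda = c / f
lambda = 343 / 12319.1
lambda = 0.0278

0.0278 m


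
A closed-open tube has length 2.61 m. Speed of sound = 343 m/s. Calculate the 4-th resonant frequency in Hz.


Given values:
  Tube type: closed-open, L = 2.61 m, c = 343 m/s, n = 4
Formula: f_n = (2n - 1) * c / (4 * L)
Compute 2n - 1 = 2*4 - 1 = 7
Compute 4 * L = 4 * 2.61 = 10.44
f = 7 * 343 / 10.44
f = 229.98

229.98 Hz


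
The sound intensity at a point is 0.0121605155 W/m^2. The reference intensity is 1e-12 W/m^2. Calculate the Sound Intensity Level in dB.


Given values:
  I = 0.0121605155 W/m^2
  I_ref = 1e-12 W/m^2
Formula: SIL = 10 * log10(I / I_ref)
Compute ratio: I / I_ref = 12160515500
Compute log10: log10(12160515500) = 10.084952
Multiply: SIL = 10 * 10.084952 = 100.85

100.85 dB


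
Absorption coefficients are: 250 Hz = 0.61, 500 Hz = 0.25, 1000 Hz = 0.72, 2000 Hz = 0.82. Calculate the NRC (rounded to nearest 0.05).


Given values:
  a_250 = 0.61, a_500 = 0.25
  a_1000 = 0.72, a_2000 = 0.82
Formula: NRC = (a250 + a500 + a1000 + a2000) / 4
Sum = 0.61 + 0.25 + 0.72 + 0.82 = 2.4
NRC = 2.4 / 4 = 0.6
Rounded to nearest 0.05: 0.6

0.6


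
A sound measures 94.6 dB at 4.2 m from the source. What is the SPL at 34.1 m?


Given values:
  SPL1 = 94.6 dB, r1 = 4.2 m, r2 = 34.1 m
Formula: SPL2 = SPL1 - 20 * log10(r2 / r1)
Compute ratio: r2 / r1 = 34.1 / 4.2 = 8.119
Compute log10: log10(8.119) = 0.909503
Compute drop: 20 * 0.909503 = 18.1901
SPL2 = 94.6 - 18.1901 = 76.41

76.41 dB


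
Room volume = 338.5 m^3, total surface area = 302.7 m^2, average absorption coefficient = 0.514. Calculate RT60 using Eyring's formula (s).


Given values:
  V = 338.5 m^3, S = 302.7 m^2, alpha = 0.514
Formula: RT60 = 0.161 * V / (-S * ln(1 - alpha))
Compute ln(1 - 0.514) = ln(0.486) = -0.721547
Denominator: -302.7 * -0.721547 = 218.4123
Numerator: 0.161 * 338.5 = 54.4985
RT60 = 54.4985 / 218.4123 = 0.25

0.25 s


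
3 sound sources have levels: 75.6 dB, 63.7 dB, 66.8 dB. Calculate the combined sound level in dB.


Formula: L_total = 10 * log10( sum(10^(Li/10)) )
  Source 1: 10^(75.6/10) = 36307805.477
  Source 2: 10^(63.7/10) = 2344228.8153
  Source 3: 10^(66.8/10) = 4786300.9232
Sum of linear values = 43438335.2155
L_total = 10 * log10(43438335.2155) = 76.38

76.38 dB


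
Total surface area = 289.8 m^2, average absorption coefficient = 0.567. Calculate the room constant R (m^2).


Given values:
  S = 289.8 m^2, alpha = 0.567
Formula: R = S * alpha / (1 - alpha)
Numerator: 289.8 * 0.567 = 164.3166
Denominator: 1 - 0.567 = 0.433
R = 164.3166 / 0.433 = 379.48

379.48 m^2


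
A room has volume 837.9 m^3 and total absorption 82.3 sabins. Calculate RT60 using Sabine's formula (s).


Given values:
  V = 837.9 m^3
  A = 82.3 sabins
Formula: RT60 = 0.161 * V / A
Numerator: 0.161 * 837.9 = 134.9019
RT60 = 134.9019 / 82.3 = 1.639

1.639 s


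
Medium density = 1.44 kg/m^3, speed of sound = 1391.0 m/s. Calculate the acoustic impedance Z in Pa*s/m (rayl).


Given values:
  rho = 1.44 kg/m^3
  c = 1391.0 m/s
Formula: Z = rho * c
Z = 1.44 * 1391.0
Z = 2003.04

2003.04 rayl


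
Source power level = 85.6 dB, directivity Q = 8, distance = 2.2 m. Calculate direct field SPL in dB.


Given values:
  Lw = 85.6 dB, Q = 8, r = 2.2 m
Formula: SPL = Lw + 10 * log10(Q / (4 * pi * r^2))
Compute 4 * pi * r^2 = 4 * pi * 2.2^2 = 60.8212
Compute Q / denom = 8 / 60.8212 = 0.13153308
Compute 10 * log10(0.13153308) = -8.8097
SPL = 85.6 + (-8.8097) = 76.79

76.79 dB


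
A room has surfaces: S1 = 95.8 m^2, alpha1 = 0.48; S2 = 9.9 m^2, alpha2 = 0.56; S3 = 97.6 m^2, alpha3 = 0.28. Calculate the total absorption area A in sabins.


Given surfaces:
  Surface 1: 95.8 * 0.48 = 45.984
  Surface 2: 9.9 * 0.56 = 5.544
  Surface 3: 97.6 * 0.28 = 27.328
Formula: A = sum(Si * alpha_i)
A = 45.984 + 5.544 + 27.328
A = 78.86

78.86 sabins


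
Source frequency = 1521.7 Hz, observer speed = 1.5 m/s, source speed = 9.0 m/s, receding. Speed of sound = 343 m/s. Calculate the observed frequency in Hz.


Given values:
  f_s = 1521.7 Hz, v_o = 1.5 m/s, v_s = 9.0 m/s
  Direction: receding
Formula: f_o = f_s * (c - v_o) / (c + v_s)
Numerator: c - v_o = 343 - 1.5 = 341.5
Denominator: c + v_s = 343 + 9.0 = 352.0
f_o = 1521.7 * 341.5 / 352.0 = 1476.31

1476.31 Hz


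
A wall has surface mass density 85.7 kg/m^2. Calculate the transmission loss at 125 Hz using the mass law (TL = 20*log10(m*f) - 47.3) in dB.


Given values:
  m = 85.7 kg/m^2, f = 125 Hz
Formula: TL = 20 * log10(m * f) - 47.3
Compute m * f = 85.7 * 125 = 10712.5
Compute log10(10712.5) = 4.029891
Compute 20 * 4.029891 = 80.5978
TL = 80.5978 - 47.3 = 33.3

33.3 dB


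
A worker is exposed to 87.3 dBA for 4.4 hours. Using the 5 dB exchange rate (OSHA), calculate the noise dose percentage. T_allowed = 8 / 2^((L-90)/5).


Given values:
  L = 87.3 dBA, T = 4.4 hours
Formula: T_allowed = 8 / 2^((L - 90) / 5)
Compute exponent: (87.3 - 90) / 5 = -0.54
Compute 2^(-0.54) = 0.687771
T_allowed = 8 / 0.687771 = 11.631779 hours
Dose = (T / T_allowed) * 100
Dose = (4.4 / 11.631779) * 100 = 37.83

37.83 %


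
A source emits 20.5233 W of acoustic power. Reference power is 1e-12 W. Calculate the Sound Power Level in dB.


Given values:
  W = 20.5233 W
  W_ref = 1e-12 W
Formula: SWL = 10 * log10(W / W_ref)
Compute ratio: W / W_ref = 20523300000000
Compute log10: log10(20523300000000) = 13.312247
Multiply: SWL = 10 * 13.312247 = 133.12

133.12 dB


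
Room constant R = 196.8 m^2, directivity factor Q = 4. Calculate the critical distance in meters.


Given values:
  R = 196.8 m^2, Q = 4
Formula: d_c = 0.141 * sqrt(Q * R)
Compute Q * R = 4 * 196.8 = 787.2
Compute sqrt(787.2) = 28.0571
d_c = 0.141 * 28.0571 = 3.956

3.956 m


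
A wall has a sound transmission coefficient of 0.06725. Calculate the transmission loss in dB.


Given values:
  tau = 0.06725
Formula: TL = 10 * log10(1 / tau)
Compute 1 / tau = 1 / 0.06725 = 14.8699
Compute log10(14.8699) = 1.172308
TL = 10 * 1.172308 = 11.72

11.72 dB


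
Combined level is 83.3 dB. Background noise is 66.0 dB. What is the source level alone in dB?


Given values:
  L_total = 83.3 dB, L_bg = 66.0 dB
Formula: L_source = 10 * log10(10^(L_total/10) - 10^(L_bg/10))
Convert to linear:
  10^(83.3/10) = 213796208.9502
  10^(66.0/10) = 3981071.7055
Difference: 213796208.9502 - 3981071.7055 = 209815137.2447
L_source = 10 * log10(209815137.2447) = 83.22

83.22 dB


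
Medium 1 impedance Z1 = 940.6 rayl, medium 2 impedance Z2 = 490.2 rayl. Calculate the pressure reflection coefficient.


Given values:
  Z1 = 940.6 rayl, Z2 = 490.2 rayl
Formula: R = (Z2 - Z1) / (Z2 + Z1)
Numerator: Z2 - Z1 = 490.2 - 940.6 = -450.4
Denominator: Z2 + Z1 = 490.2 + 940.6 = 1430.8
R = -450.4 / 1430.8 = -0.3148

-0.3148


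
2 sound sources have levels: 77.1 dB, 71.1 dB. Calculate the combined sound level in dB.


Formula: L_total = 10 * log10( sum(10^(Li/10)) )
  Source 1: 10^(77.1/10) = 51286138.3991
  Source 2: 10^(71.1/10) = 12882495.5169
Sum of linear values = 64168633.916
L_total = 10 * log10(64168633.916) = 78.07

78.07 dB


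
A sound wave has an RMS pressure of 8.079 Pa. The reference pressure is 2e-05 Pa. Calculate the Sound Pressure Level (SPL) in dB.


Given values:
  p = 8.079 Pa
  p_ref = 2e-05 Pa
Formula: SPL = 20 * log10(p / p_ref)
Compute ratio: p / p_ref = 8.079 / 2e-05 = 403950
Compute log10: log10(403950) = 5.606328
Multiply: SPL = 20 * 5.606328 = 112.13

112.13 dB


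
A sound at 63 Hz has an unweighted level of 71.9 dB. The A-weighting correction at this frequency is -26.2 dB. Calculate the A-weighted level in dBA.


Given values:
  SPL = 71.9 dB
  A-weighting at 63 Hz = -26.2 dB
Formula: L_A = SPL + A_weight
L_A = 71.9 + (-26.2)
L_A = 45.7

45.7 dBA


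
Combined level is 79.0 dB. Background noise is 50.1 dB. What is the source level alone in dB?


Given values:
  L_total = 79.0 dB, L_bg = 50.1 dB
Formula: L_source = 10 * log10(10^(L_total/10) - 10^(L_bg/10))
Convert to linear:
  10^(79.0/10) = 79432823.4724
  10^(50.1/10) = 102329.2992
Difference: 79432823.4724 - 102329.2992 = 79330494.1732
L_source = 10 * log10(79330494.1732) = 78.99

78.99 dB


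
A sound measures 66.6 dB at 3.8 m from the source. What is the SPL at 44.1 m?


Given values:
  SPL1 = 66.6 dB, r1 = 3.8 m, r2 = 44.1 m
Formula: SPL2 = SPL1 - 20 * log10(r2 / r1)
Compute ratio: r2 / r1 = 44.1 / 3.8 = 11.6053
Compute log10: log10(11.6053) = 1.064656
Compute drop: 20 * 1.064656 = 21.2931
SPL2 = 66.6 - 21.2931 = 45.31

45.31 dB


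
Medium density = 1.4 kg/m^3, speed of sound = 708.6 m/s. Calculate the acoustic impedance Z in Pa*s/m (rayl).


Given values:
  rho = 1.4 kg/m^3
  c = 708.6 m/s
Formula: Z = rho * c
Z = 1.4 * 708.6
Z = 992.04

992.04 rayl


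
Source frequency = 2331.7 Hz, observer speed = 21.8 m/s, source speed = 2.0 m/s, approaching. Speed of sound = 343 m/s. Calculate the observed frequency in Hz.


Given values:
  f_s = 2331.7 Hz, v_o = 21.8 m/s, v_s = 2.0 m/s
  Direction: approaching
Formula: f_o = f_s * (c + v_o) / (c - v_s)
Numerator: c + v_o = 343 + 21.8 = 364.8
Denominator: c - v_s = 343 - 2.0 = 341.0
f_o = 2331.7 * 364.8 / 341.0 = 2494.44

2494.44 Hz


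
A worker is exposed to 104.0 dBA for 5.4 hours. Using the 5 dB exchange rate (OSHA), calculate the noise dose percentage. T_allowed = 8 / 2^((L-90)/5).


Given values:
  L = 104.0 dBA, T = 5.4 hours
Formula: T_allowed = 8 / 2^((L - 90) / 5)
Compute exponent: (104.0 - 90) / 5 = 2.8
Compute 2^(2.8) = 6.964405
T_allowed = 8 / 6.964405 = 1.148698 hours
Dose = (T / T_allowed) * 100
Dose = (5.4 / 1.148698) * 100 = 470.1

470.1 %


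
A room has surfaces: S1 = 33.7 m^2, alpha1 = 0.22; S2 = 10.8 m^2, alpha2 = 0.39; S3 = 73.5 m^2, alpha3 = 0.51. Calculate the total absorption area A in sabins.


Given surfaces:
  Surface 1: 33.7 * 0.22 = 7.414
  Surface 2: 10.8 * 0.39 = 4.212
  Surface 3: 73.5 * 0.51 = 37.485
Formula: A = sum(Si * alpha_i)
A = 7.414 + 4.212 + 37.485
A = 49.11

49.11 sabins


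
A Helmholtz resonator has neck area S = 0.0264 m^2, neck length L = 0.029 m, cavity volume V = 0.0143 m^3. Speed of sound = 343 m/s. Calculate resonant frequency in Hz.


Given values:
  S = 0.0264 m^2, L = 0.029 m, V = 0.0143 m^3, c = 343 m/s
Formula: f = (c / (2*pi)) * sqrt(S / (V * L))
Compute V * L = 0.0143 * 0.029 = 0.0004147
Compute S / (V * L) = 0.0264 / 0.0004147 = 63.6605
Compute sqrt(63.6605) = 7.978753
Compute c / (2*pi) = 343 / 6.283185 = 54.590148
f = 54.590148 * 7.978753 = 435.56

435.56 Hz


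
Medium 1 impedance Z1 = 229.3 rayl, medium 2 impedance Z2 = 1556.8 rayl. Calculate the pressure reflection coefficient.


Given values:
  Z1 = 229.3 rayl, Z2 = 1556.8 rayl
Formula: R = (Z2 - Z1) / (Z2 + Z1)
Numerator: Z2 - Z1 = 1556.8 - 229.3 = 1327.5
Denominator: Z2 + Z1 = 1556.8 + 229.3 = 1786.1
R = 1327.5 / 1786.1 = 0.7432

0.7432


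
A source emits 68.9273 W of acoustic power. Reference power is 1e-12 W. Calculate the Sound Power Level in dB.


Given values:
  W = 68.9273 W
  W_ref = 1e-12 W
Formula: SWL = 10 * log10(W / W_ref)
Compute ratio: W / W_ref = 68927300000000
Compute log10: log10(68927300000000) = 13.838391
Multiply: SWL = 10 * 13.838391 = 138.38

138.38 dB


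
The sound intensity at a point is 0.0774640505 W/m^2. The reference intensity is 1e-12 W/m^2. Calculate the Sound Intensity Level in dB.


Given values:
  I = 0.0774640505 W/m^2
  I_ref = 1e-12 W/m^2
Formula: SIL = 10 * log10(I / I_ref)
Compute ratio: I / I_ref = 77464050500
Compute log10: log10(77464050500) = 10.8891
Multiply: SIL = 10 * 10.8891 = 108.89

108.89 dB


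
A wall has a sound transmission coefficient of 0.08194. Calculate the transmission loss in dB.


Given values:
  tau = 0.08194
Formula: TL = 10 * log10(1 / tau)
Compute 1 / tau = 1 / 0.08194 = 12.2041
Compute log10(12.2041) = 1.086506
TL = 10 * 1.086506 = 10.87

10.87 dB


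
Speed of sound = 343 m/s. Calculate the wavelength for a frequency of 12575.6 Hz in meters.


Given values:
  c = 343 m/s, f = 12575.6 Hz
Formula: lambda = c / f
lambda = 343 / 12575.6
lambda = 0.0273

0.0273 m


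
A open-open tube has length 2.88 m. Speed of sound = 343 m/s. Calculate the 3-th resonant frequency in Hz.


Given values:
  Tube type: open-open, L = 2.88 m, c = 343 m/s, n = 3
Formula: f_n = n * c / (2 * L)
Compute 2 * L = 2 * 2.88 = 5.76
f = 3 * 343 / 5.76
f = 178.65

178.65 Hz


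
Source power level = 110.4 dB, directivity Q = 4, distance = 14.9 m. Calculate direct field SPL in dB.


Given values:
  Lw = 110.4 dB, Q = 4, r = 14.9 m
Formula: SPL = Lw + 10 * log10(Q / (4 * pi * r^2))
Compute 4 * pi * r^2 = 4 * pi * 14.9^2 = 2789.8599
Compute Q / denom = 4 / 2789.8599 = 0.00143376
Compute 10 * log10(0.00143376) = -28.4352
SPL = 110.4 + (-28.4352) = 81.96

81.96 dB


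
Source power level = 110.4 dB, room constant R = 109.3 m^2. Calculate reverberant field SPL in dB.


Given values:
  Lw = 110.4 dB, R = 109.3 m^2
Formula: SPL = Lw + 10 * log10(4 / R)
Compute 4 / R = 4 / 109.3 = 0.036597
Compute 10 * log10(0.036597) = -14.3655
SPL = 110.4 + (-14.3655) = 96.03

96.03 dB


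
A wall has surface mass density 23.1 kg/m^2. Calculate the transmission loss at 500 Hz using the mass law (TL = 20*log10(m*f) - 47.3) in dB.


Given values:
  m = 23.1 kg/m^2, f = 500 Hz
Formula: TL = 20 * log10(m * f) - 47.3
Compute m * f = 23.1 * 500 = 11550.0
Compute log10(11550.0) = 4.062582
Compute 20 * 4.062582 = 81.2516
TL = 81.2516 - 47.3 = 33.95

33.95 dB


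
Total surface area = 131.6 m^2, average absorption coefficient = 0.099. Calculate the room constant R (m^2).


Given values:
  S = 131.6 m^2, alpha = 0.099
Formula: R = S * alpha / (1 - alpha)
Numerator: 131.6 * 0.099 = 13.0284
Denominator: 1 - 0.099 = 0.901
R = 13.0284 / 0.901 = 14.46

14.46 m^2


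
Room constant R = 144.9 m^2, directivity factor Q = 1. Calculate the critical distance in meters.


Given values:
  R = 144.9 m^2, Q = 1
Formula: d_c = 0.141 * sqrt(Q * R)
Compute Q * R = 1 * 144.9 = 144.9
Compute sqrt(144.9) = 12.0374
d_c = 0.141 * 12.0374 = 1.697

1.697 m


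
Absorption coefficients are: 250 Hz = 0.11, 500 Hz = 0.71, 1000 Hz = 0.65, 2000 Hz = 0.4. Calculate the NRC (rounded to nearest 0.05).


Given values:
  a_250 = 0.11, a_500 = 0.71
  a_1000 = 0.65, a_2000 = 0.4
Formula: NRC = (a250 + a500 + a1000 + a2000) / 4
Sum = 0.11 + 0.71 + 0.65 + 0.4 = 1.87
NRC = 1.87 / 4 = 0.4675
Rounded to nearest 0.05: 0.45

0.45


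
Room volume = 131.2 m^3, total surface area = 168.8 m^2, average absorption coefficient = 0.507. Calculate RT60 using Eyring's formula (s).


Given values:
  V = 131.2 m^3, S = 168.8 m^2, alpha = 0.507
Formula: RT60 = 0.161 * V / (-S * ln(1 - alpha))
Compute ln(1 - 0.507) = ln(0.493) = -0.707246
Denominator: -168.8 * -0.707246 = 119.3831
Numerator: 0.161 * 131.2 = 21.1232
RT60 = 21.1232 / 119.3831 = 0.177

0.177 s


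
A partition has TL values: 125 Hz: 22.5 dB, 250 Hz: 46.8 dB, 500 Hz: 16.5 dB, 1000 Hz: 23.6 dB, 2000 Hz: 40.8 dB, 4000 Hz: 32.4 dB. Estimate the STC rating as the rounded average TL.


Given TL values at each frequency:
  125 Hz: 22.5 dB
  250 Hz: 46.8 dB
  500 Hz: 16.5 dB
  1000 Hz: 23.6 dB
  2000 Hz: 40.8 dB
  4000 Hz: 32.4 dB
Formula: STC ~ round(average of TL values)
Sum = 22.5 + 46.8 + 16.5 + 23.6 + 40.8 + 32.4 = 182.6
Average = 182.6 / 6 = 30.43
Rounded: 30

30


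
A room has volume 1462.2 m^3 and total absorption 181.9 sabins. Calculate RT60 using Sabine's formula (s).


Given values:
  V = 1462.2 m^3
  A = 181.9 sabins
Formula: RT60 = 0.161 * V / A
Numerator: 0.161 * 1462.2 = 235.4142
RT60 = 235.4142 / 181.9 = 1.294

1.294 s


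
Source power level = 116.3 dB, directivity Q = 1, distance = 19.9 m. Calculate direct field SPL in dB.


Given values:
  Lw = 116.3 dB, Q = 1, r = 19.9 m
Formula: SPL = Lw + 10 * log10(Q / (4 * pi * r^2))
Compute 4 * pi * r^2 = 4 * pi * 19.9^2 = 4976.4084
Compute Q / denom = 1 / 4976.4084 = 0.00020095
Compute 10 * log10(0.00020095) = -36.9691
SPL = 116.3 + (-36.9691) = 79.33

79.33 dB


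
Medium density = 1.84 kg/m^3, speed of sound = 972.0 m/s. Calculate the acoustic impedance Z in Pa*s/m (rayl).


Given values:
  rho = 1.84 kg/m^3
  c = 972.0 m/s
Formula: Z = rho * c
Z = 1.84 * 972.0
Z = 1788.48

1788.48 rayl


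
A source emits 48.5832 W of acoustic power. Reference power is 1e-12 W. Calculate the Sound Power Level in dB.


Given values:
  W = 48.5832 W
  W_ref = 1e-12 W
Formula: SWL = 10 * log10(W / W_ref)
Compute ratio: W / W_ref = 48583200000000
Compute log10: log10(48583200000000) = 13.686486
Multiply: SWL = 10 * 13.686486 = 136.86

136.86 dB


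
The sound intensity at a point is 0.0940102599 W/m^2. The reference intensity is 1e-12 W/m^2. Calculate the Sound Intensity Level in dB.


Given values:
  I = 0.0940102599 W/m^2
  I_ref = 1e-12 W/m^2
Formula: SIL = 10 * log10(I / I_ref)
Compute ratio: I / I_ref = 94010259900
Compute log10: log10(94010259900) = 10.973175
Multiply: SIL = 10 * 10.973175 = 109.73

109.73 dB


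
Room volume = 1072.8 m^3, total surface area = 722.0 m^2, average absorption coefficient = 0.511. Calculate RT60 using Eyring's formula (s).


Given values:
  V = 1072.8 m^3, S = 722.0 m^2, alpha = 0.511
Formula: RT60 = 0.161 * V / (-S * ln(1 - alpha))
Compute ln(1 - 0.511) = ln(0.489) = -0.715393
Denominator: -722.0 * -0.715393 = 516.5137
Numerator: 0.161 * 1072.8 = 172.7208
RT60 = 172.7208 / 516.5137 = 0.334

0.334 s


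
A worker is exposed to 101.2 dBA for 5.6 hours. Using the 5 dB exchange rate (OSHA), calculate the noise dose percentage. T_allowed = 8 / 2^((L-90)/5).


Given values:
  L = 101.2 dBA, T = 5.6 hours
Formula: T_allowed = 8 / 2^((L - 90) / 5)
Compute exponent: (101.2 - 90) / 5 = 2.24
Compute 2^(2.24) = 4.723971
T_allowed = 8 / 4.723971 = 1.69349 hours
Dose = (T / T_allowed) * 100
Dose = (5.6 / 1.69349) * 100 = 330.68

330.68 %


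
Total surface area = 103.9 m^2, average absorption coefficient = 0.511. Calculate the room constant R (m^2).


Given values:
  S = 103.9 m^2, alpha = 0.511
Formula: R = S * alpha / (1 - alpha)
Numerator: 103.9 * 0.511 = 53.0929
Denominator: 1 - 0.511 = 0.489
R = 53.0929 / 0.489 = 108.57

108.57 m^2


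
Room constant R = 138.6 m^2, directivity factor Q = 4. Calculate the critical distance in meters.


Given values:
  R = 138.6 m^2, Q = 4
Formula: d_c = 0.141 * sqrt(Q * R)
Compute Q * R = 4 * 138.6 = 554.4
Compute sqrt(554.4) = 23.5457
d_c = 0.141 * 23.5457 = 3.32

3.32 m


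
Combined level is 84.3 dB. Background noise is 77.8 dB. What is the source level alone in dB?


Given values:
  L_total = 84.3 dB, L_bg = 77.8 dB
Formula: L_source = 10 * log10(10^(L_total/10) - 10^(L_bg/10))
Convert to linear:
  10^(84.3/10) = 269153480.3927
  10^(77.8/10) = 60255958.6074
Difference: 269153480.3927 - 60255958.6074 = 208897521.7853
L_source = 10 * log10(208897521.7853) = 83.2

83.2 dB


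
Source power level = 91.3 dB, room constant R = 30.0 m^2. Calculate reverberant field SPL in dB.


Given values:
  Lw = 91.3 dB, R = 30.0 m^2
Formula: SPL = Lw + 10 * log10(4 / R)
Compute 4 / R = 4 / 30.0 = 0.133333
Compute 10 * log10(0.133333) = -8.7506
SPL = 91.3 + (-8.7506) = 82.55

82.55 dB


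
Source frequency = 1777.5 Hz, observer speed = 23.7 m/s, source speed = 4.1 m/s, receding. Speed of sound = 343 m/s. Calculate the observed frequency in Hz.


Given values:
  f_s = 1777.5 Hz, v_o = 23.7 m/s, v_s = 4.1 m/s
  Direction: receding
Formula: f_o = f_s * (c - v_o) / (c + v_s)
Numerator: c - v_o = 343 - 23.7 = 319.3
Denominator: c + v_s = 343 + 4.1 = 347.1
f_o = 1777.5 * 319.3 / 347.1 = 1635.14

1635.14 Hz


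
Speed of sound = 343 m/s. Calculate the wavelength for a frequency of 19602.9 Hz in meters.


Given values:
  c = 343 m/s, f = 19602.9 Hz
Formula: lambda = c / f
lambda = 343 / 19602.9
lambda = 0.0175

0.0175 m


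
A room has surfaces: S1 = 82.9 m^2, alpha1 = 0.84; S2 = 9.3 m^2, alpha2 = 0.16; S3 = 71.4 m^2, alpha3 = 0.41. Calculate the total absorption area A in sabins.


Given surfaces:
  Surface 1: 82.9 * 0.84 = 69.636
  Surface 2: 9.3 * 0.16 = 1.488
  Surface 3: 71.4 * 0.41 = 29.274
Formula: A = sum(Si * alpha_i)
A = 69.636 + 1.488 + 29.274
A = 100.4

100.4 sabins


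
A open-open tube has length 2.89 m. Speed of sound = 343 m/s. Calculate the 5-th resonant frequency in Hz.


Given values:
  Tube type: open-open, L = 2.89 m, c = 343 m/s, n = 5
Formula: f_n = n * c / (2 * L)
Compute 2 * L = 2 * 2.89 = 5.78
f = 5 * 343 / 5.78
f = 296.71

296.71 Hz


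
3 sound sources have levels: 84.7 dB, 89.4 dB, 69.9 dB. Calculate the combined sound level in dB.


Formula: L_total = 10 * log10( sum(10^(Li/10)) )
  Source 1: 10^(84.7/10) = 295120922.6666
  Source 2: 10^(89.4/10) = 870963589.9561
  Source 3: 10^(69.9/10) = 9772372.2096
Sum of linear values = 1175856884.8323
L_total = 10 * log10(1175856884.8323) = 90.7

90.7 dB


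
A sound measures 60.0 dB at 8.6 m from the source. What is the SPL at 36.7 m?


Given values:
  SPL1 = 60.0 dB, r1 = 8.6 m, r2 = 36.7 m
Formula: SPL2 = SPL1 - 20 * log10(r2 / r1)
Compute ratio: r2 / r1 = 36.7 / 8.6 = 4.2674
Compute log10: log10(4.2674) = 0.630163
Compute drop: 20 * 0.630163 = 12.6033
SPL2 = 60.0 - 12.6033 = 47.4

47.4 dB
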